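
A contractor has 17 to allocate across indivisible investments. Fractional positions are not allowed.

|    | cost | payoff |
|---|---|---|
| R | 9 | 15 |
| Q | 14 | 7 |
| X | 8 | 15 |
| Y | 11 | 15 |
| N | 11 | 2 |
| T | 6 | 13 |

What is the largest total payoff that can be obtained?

Allowing fractional choices, the relaxed optimum would be about 33.0, but investments are indivisible.
R + T: cost 9 + 6 = 15 ≤ 17, payoff 15 + 13 = 28.
X + T: cost 8 + 6 = 14 ≤ 17, payoff 15 + 13 = 28.
R + X: cost 9 + 8 = 17 ≤ 17, payoff 15 + 15 = 30.
Best is R and X with total payoff 30.

30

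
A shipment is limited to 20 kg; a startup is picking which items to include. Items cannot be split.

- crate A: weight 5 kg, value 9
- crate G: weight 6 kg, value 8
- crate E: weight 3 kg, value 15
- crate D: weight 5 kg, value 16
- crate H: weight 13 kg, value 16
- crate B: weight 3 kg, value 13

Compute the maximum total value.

Allowing fractional choices, the relaxed optimum would be about 58.3, but items are indivisible.
crate G + crate E + crate D + crate B: weight 6 + 3 + 5 + 3 = 17 ≤ 20, value 8 + 15 + 16 + 13 = 52.
crate A + crate E + crate D + crate B: weight 5 + 3 + 5 + 3 = 16 ≤ 20, value 9 + 15 + 16 + 13 = 53.
Best is crate A, crate E, crate D, and crate B with total value 53.

53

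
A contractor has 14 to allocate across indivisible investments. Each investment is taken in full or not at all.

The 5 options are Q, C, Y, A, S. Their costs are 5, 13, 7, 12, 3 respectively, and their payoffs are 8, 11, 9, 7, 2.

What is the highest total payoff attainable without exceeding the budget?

Take Q and Y: cost 5 + 7 = 12 ≤ 14, payoff 8 + 9 = 17.
No other feasible combination does better.

17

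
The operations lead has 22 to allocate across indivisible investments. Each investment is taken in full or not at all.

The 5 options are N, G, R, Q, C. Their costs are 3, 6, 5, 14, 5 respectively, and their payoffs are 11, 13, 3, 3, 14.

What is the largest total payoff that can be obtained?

Allowing fractional choices, the relaxed optimum would be about 41.6, but investments are indivisible.
N + G + R + C: cost 3 + 6 + 5 + 5 = 19 ≤ 22, payoff 11 + 13 + 3 + 14 = 41.
N + G + C: cost 3 + 6 + 5 = 14 ≤ 22, payoff 11 + 13 + 14 = 38.
Best is N, G, R, and C with total payoff 41.

41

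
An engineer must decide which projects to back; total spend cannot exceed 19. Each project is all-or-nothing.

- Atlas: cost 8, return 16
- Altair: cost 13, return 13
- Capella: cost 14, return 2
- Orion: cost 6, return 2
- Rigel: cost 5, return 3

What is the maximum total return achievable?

Treat it as a binary knapsack problem.
Atlas + Orion + Rigel: cost 8 + 6 + 5 = 19 ≤ 19, return 16 + 2 + 3 = 21.
Atlas + Rigel: cost 8 + 5 = 13 ≤ 19, return 16 + 3 = 19.
Atlas + Orion: cost 8 + 6 = 14 ≤ 19, return 16 + 2 = 18.
Best is Atlas, Orion, and Rigel with total return 21.

21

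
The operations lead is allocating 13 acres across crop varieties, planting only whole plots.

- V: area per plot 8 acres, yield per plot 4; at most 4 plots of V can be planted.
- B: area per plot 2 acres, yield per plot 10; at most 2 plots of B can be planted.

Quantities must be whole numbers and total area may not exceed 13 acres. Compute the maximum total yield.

24

Take 1×V and 2×B: area 12 ≤ 13, yield 1·4 + 2·10 = 24.
B has the best ratio (10/2) and is taken to its limit of 2; remaining capacity is filled optimally with the others.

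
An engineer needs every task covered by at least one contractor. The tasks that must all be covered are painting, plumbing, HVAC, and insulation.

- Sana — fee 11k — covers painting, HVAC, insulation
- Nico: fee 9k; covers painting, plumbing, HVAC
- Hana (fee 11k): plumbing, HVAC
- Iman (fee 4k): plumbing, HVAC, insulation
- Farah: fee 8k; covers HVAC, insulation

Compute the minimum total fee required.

Choose Nico and Iman: together they cover painting, plumbing, HVAC, insulation — every task.
Total fee: 9 + 4 = 13.
No cover costs less than 13.

13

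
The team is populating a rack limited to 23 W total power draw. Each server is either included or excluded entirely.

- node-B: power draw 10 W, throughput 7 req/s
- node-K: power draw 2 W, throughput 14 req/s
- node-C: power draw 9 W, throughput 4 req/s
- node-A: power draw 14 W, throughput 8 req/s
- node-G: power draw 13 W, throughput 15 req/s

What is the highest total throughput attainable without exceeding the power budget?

29

Allowing fractional choices, the relaxed optimum would be about 34.6, but servers are indivisible.
node-B + node-K + node-C: power draw 10 + 2 + 9 = 21 ≤ 23, throughput 7 + 14 + 4 = 25.
node-K + node-G: power draw 2 + 13 = 15 ≤ 23, throughput 14 + 15 = 29.
node-K + node-A: power draw 2 + 14 = 16 ≤ 23, throughput 14 + 8 = 22.
Best is node-K and node-G with total throughput 29.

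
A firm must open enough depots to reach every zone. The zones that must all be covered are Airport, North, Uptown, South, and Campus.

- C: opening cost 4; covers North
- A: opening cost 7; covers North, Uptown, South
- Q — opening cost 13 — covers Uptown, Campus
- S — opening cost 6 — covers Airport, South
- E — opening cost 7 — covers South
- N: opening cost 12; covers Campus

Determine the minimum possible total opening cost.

23

This is an integer covering problem.
The greedy cost-per-new-zone heuristic would pick A, S, and N for 25, but a cheaper cover exists.
Choose C, Q, and S: together they cover Airport, North, Uptown, South, Campus — every zone.
Total opening cost: 4 + 13 + 6 = 23.
No cover costs less than 23.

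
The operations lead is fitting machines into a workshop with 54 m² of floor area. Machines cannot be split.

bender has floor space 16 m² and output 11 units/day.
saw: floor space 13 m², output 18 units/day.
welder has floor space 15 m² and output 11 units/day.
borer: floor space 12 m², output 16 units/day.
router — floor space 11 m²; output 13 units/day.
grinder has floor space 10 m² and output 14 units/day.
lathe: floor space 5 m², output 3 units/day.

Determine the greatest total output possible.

64

Allowing fractional choices, the relaxed optimum would be about 66.9, but machines are indivisible.
saw + borer + router + grinder: floor space 13 + 12 + 11 + 10 = 46 ≤ 54, output 18 + 16 + 13 + 14 = 61.
saw + borer + router + grinder + lathe: floor space 13 + 12 + 11 + 10 + 5 = 51 ≤ 54, output 18 + 16 + 13 + 14 + 3 = 64.
Best is saw, borer, router, grinder, and lathe with total output 64.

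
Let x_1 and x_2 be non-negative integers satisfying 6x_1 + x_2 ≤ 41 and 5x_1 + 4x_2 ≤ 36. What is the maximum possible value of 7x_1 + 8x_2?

(x_1,x_2)=(0,9): 6·0+1·9=9≤41, 5·0+4·9=36≤36, objective 72.
(x_1,x_2)=(0,8): 6·0+1·8=8≤41, 5·0+4·8=32≤36, objective 64.
No feasible integer point exceeds 72.

72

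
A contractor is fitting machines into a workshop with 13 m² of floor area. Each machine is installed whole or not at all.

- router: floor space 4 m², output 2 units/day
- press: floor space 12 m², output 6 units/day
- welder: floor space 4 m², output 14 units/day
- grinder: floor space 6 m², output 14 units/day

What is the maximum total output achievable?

28

welder + grinder: floor space 4 + 6 = 10 ≤ 13, output 14 + 14 = 28.
router + grinder: floor space 4 + 6 = 10 ≤ 13, output 2 + 14 = 16.
router + welder: floor space 4 + 4 = 8 ≤ 13, output 2 + 14 = 16.
Best is welder and grinder with total output 28.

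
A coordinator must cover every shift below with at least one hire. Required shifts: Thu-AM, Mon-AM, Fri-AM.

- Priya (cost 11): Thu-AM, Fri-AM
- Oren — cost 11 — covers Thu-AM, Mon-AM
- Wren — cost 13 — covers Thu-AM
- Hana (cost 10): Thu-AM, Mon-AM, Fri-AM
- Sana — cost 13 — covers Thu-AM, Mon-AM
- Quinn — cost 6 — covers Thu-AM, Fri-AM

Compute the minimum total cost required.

This is an integer covering problem.
The greedy cost-per-new-shift heuristic would pick Quinn and Hana for 16, but a cheaper cover exists.
Hana alone covers Thu-AM, Mon-AM, Fri-AM — every shift.
Total cost: 10.
No cover costs less than 10.

10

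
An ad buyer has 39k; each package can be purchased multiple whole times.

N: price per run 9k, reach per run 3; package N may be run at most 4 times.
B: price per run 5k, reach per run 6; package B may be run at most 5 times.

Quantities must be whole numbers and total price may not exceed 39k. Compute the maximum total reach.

33

Take 1×N and 5×B: price 34 ≤ 39, reach 1·3 + 5·6 = 33.
B has the best ratio (6/5) and is taken to its limit of 5; remaining capacity is filled optimally with the others.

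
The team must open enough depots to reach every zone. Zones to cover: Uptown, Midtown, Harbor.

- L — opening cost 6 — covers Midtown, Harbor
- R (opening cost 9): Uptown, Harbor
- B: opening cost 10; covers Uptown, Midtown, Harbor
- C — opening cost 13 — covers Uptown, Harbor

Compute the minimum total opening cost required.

The greedy cost-per-new-zone heuristic would pick L and R for 15, but a cheaper cover exists.
B alone covers Uptown, Midtown, Harbor — every zone.
Total opening cost: 10.
No cover costs less than 10.

10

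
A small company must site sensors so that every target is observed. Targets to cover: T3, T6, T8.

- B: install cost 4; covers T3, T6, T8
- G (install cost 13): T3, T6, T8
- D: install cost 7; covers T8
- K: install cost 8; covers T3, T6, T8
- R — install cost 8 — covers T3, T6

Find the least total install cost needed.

B alone covers T3, T6, T8 — every target.
Total install cost: 4.
No cover costs less than 4.

4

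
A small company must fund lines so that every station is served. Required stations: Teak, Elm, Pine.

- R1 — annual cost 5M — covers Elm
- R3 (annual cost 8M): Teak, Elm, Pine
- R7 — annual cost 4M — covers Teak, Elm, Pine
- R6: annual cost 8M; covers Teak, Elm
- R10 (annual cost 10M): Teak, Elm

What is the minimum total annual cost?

R7 alone covers Teak, Elm, Pine — every station.
Total annual cost: 4.

4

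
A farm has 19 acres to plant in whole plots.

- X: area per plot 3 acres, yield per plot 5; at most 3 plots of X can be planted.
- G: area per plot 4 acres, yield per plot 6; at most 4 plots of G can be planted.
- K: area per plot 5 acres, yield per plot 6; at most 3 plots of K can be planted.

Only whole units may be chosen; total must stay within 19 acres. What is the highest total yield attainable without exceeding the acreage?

This is a bounded integer knapsack.
X has the best ratio (5/3); taking only X gives at most 3×5 = 15 (stopped by the supply cap of 3).
Mixing does better — 1×X and 4×G: area 19 ≤ 19, yield 1·5 + 4·6 = 29.

29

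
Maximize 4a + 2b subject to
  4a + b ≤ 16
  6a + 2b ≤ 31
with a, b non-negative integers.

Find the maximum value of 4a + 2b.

30

The continuous relaxation peaks at (0, 15.5) with value 31.00; rounding to a feasible lattice point costs some objective.
(a,b)=(0,15): 4·0+1·15=15≤16, 6·0+2·15=30≤31, objective 30.
(a,b)=(0,14): 4·0+1·14=14≤16, 6·0+2·14=28≤31, objective 28.
No feasible integer point exceeds 30.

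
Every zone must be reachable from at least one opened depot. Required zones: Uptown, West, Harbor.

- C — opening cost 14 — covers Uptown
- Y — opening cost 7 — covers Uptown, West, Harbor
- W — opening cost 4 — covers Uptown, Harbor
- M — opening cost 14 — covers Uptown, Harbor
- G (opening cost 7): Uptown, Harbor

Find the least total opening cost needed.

This is a weighted set-cover instance.
The greedy cost-per-new-zone heuristic would pick W and Y for 11, but a cheaper cover exists.
Y alone covers Uptown, West, Harbor — every zone.
Total opening cost: 7.
No cover costs less than 7.

7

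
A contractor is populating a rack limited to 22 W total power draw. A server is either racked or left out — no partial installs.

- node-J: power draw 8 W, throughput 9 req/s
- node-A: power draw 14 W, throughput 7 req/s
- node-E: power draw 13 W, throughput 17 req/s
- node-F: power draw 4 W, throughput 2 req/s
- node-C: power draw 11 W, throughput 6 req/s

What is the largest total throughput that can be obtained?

26

Allowing fractional choices, the relaxed optimum would be about 26.5, but servers are indivisible.
node-E + node-F: power draw 13 + 4 = 17 ≤ 22, throughput 17 + 2 = 19.
node-E: power draw 13 ≤ 22, throughput 17.
node-J + node-E: power draw 8 + 13 = 21 ≤ 22, throughput 9 + 17 = 26.
Best is node-J and node-E with total throughput 26.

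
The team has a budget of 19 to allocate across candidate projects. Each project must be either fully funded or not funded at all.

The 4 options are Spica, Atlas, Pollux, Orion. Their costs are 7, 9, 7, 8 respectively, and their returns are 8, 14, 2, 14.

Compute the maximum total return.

28

Take Atlas and Orion: cost 9 + 8 = 17 ≤ 19, return 14 + 14 = 28.
No other feasible combination does better.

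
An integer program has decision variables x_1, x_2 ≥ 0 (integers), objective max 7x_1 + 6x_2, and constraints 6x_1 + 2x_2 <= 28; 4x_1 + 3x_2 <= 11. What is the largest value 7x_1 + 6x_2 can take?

20

(x_1,x_2)=(2,1): 6·2+2·1=14≤28, 4·2+3·1=11≤11, objective 20.
(x_1,x_2)=(1,2): 6·1+2·2=10≤28, 4·1+3·2=10≤11, objective 19.
Maximum is 20 at (x_1,x_2)=(2,1).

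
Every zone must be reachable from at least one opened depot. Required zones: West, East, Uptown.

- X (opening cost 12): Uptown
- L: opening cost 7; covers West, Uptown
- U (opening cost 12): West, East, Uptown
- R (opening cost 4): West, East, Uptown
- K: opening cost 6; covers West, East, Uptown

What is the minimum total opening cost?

R alone covers West, East, Uptown — every zone.
Total opening cost: 4.
No cover costs less than 4.

4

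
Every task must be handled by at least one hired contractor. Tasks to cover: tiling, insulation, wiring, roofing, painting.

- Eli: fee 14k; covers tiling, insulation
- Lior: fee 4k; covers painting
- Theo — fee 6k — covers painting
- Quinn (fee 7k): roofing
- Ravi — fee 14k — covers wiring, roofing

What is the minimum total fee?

The greedy cost-per-new-task heuristic would pick Lior, Eli, Quinn, and Ravi for 39, but a cheaper cover exists.
Choose Eli, Lior, and Ravi: together they cover tiling, insulation, wiring, roofing, painting — every task.
Total fee: 14 + 4 + 14 = 32.
No cover costs less than 32.

32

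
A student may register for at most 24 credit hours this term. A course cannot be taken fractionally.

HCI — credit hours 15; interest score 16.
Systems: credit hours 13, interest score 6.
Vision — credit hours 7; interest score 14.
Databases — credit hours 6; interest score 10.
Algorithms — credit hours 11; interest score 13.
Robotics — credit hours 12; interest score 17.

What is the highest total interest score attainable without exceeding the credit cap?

Take Vision, Databases, and Algorithms: credit hours 7 + 6 + 11 = 24 ≤ 24, interest score 14 + 10 + 13 = 37.
No other feasible combination does better.

37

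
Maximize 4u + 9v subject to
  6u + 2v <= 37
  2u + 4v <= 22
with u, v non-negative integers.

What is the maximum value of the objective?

The continuous relaxation peaks at (0, 5.5) with value 49.50; rounding to a feasible lattice point costs some objective.
(u,v)=(1,5) is feasible, giving 49.
(u,v)=(0,5) is feasible, giving 45.
Maximum is 49 at (u,v)=(1,5).

49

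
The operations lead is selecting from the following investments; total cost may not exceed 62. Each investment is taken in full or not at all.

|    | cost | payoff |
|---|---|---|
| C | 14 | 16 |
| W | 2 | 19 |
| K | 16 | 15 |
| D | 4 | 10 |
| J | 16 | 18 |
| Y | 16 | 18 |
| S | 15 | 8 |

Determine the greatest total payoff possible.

81

This is a 0-1 knapsack instance.
Allowing fractional choices, the relaxed optimum would be about 90.4, but investments are indivisible.
C + W + K + D + J: cost 14 + 2 + 16 + 4 + 16 = 52 ≤ 62, payoff 16 + 19 + 15 + 10 + 18 = 78.
W + K + D + J + Y: cost 2 + 16 + 4 + 16 + 16 = 54 ≤ 62, payoff 19 + 15 + 10 + 18 + 18 = 80.
C + W + D + J + Y: cost 14 + 2 + 4 + 16 + 16 = 52 ≤ 62, payoff 16 + 19 + 10 + 18 + 18 = 81.
Best is C, W, D, J, and Y with total payoff 81.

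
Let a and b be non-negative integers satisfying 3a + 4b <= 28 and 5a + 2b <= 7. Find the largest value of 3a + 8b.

24

Relaxing integrality, the LP optimum is 28.00 at (a,b) = (0, 3.5), which is not an integer point.
(a,b)=(0,3): 3·0+4·3=12≤28, 5·0+2·3=6≤7, objective 24.
(a,b)=(0,2): 3·0+4·2=8≤28, 5·0+2·2=4≤7, objective 16.
The best lattice point is (0,3), giving 24.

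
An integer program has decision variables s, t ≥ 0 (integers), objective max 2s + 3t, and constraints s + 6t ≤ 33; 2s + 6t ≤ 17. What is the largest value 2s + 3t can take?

(s,t)=(8,0) is feasible, giving 16.
(s,t)=(7,0) is feasible, giving 14.
The best lattice point is (8,0), giving 16.

16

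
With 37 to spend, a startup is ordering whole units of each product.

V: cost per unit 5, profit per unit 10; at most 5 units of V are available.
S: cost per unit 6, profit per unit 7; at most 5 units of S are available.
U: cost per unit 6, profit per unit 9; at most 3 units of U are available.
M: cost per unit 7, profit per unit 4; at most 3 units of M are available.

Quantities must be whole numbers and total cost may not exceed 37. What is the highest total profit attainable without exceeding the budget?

68

5×V and 2×U: cost 37 ≤ 37, profit 5·10 + 2·9 = 68.
5×V, 1×S, and 1×U: cost 37 ≤ 37, profit 5·10 + 1·7 + 1·9 = 66.
Best is 68.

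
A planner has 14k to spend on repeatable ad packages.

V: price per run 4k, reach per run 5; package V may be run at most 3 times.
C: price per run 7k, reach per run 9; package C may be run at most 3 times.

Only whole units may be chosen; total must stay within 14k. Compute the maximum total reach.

C has the best ratio (9/7); taking only C gives at most 2×9 = 18 (stopped by the price limit).
Optimal: 2×C: price 14 ≤ 14, reach 2·9 = 18.

18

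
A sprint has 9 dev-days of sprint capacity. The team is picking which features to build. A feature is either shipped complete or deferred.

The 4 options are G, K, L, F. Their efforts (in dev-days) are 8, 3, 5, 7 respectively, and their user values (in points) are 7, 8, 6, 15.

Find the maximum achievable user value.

15

This is a 0-1 knapsack instance.
Allowing fractional choices, the relaxed optimum would be about 20.9, but features are indivisible.
K: effort 3 ≤ 9, user value 8.
F: effort 7 ≤ 9, user value 15.
K + L: effort 3 + 5 = 8 ≤ 9, user value 8 + 6 = 14.
Best is F with total user value 15.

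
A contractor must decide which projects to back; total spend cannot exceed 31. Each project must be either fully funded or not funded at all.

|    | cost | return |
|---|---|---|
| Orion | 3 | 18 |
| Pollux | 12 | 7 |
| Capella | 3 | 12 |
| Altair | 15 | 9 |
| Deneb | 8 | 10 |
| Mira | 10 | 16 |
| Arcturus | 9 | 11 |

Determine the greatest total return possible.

57

Allowing fractional choices, the relaxed optimum would be about 64.6, but projects are indivisible.
Orion + Capella + Deneb + Mira: cost 3 + 3 + 8 + 10 = 24 ≤ 31, return 18 + 12 + 10 + 16 = 56.
Orion + Capella + Mira + Arcturus: cost 3 + 3 + 10 + 9 = 25 ≤ 31, return 18 + 12 + 16 + 11 = 57.
Best is Orion, Capella, Mira, and Arcturus with total return 57.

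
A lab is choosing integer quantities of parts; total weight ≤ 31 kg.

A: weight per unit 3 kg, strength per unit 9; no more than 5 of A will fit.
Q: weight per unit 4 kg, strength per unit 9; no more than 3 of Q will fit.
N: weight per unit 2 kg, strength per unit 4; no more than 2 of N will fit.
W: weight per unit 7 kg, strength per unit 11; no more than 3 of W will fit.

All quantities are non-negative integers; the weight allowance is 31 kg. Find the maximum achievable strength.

80

A has the best ratio (9/3); taking only A gives at most 5×9 = 45 (stopped by the supply cap of 5).
Mixing does better — 5×A, 3×Q, and 2×N: weight 31 ≤ 31, strength 5·9 + 3·9 + 2·4 = 80.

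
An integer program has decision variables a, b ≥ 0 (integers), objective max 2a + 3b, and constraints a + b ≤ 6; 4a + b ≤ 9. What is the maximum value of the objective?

(a,b)=(0,6) is feasible, giving 18.
(a,b)=(1,5) is feasible, giving 17.
(a,b)=(0,5) is feasible, giving 15.
Maximum is 18 at (a,b)=(0,6).

18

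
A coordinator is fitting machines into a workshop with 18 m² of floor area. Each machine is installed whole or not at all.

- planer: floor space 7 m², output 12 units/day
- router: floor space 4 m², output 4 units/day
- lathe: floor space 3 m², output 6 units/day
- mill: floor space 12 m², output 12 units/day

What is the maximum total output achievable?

22

Allowing fractional choices, the relaxed optimum would be about 26.0, but machines are indivisible.
planer + router + lathe: floor space 7 + 4 + 3 = 14 ≤ 18, output 12 + 4 + 6 = 22.
planer + lathe: floor space 7 + 3 = 10 ≤ 18, output 12 + 6 = 18.
Best is planer, router, and lathe with total output 22.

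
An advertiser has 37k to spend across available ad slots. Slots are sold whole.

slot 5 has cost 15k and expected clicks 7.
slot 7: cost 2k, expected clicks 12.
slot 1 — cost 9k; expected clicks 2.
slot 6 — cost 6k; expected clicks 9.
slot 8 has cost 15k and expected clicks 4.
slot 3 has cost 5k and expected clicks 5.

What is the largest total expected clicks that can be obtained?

Allowing fractional choices, the relaxed optimum would be about 35.4, but ad slots are indivisible.
slot 7 + slot 1 + slot 6 + slot 8 + slot 3: cost 2 + 9 + 6 + 15 + 5 = 37 ≤ 37, expected clicks 12 + 2 + 9 + 4 + 5 = 32.
slot 5 + slot 7 + slot 6 + slot 3: cost 15 + 2 + 6 + 5 = 28 ≤ 37, expected clicks 7 + 12 + 9 + 5 = 33.
slot 5 + slot 7 + slot 1 + slot 6 + slot 3: cost 15 + 2 + 9 + 6 + 5 = 37 ≤ 37, expected clicks 7 + 12 + 2 + 9 + 5 = 35.
Best is slot 5, slot 7, slot 1, slot 6, and slot 3 with total expected clicks 35.

35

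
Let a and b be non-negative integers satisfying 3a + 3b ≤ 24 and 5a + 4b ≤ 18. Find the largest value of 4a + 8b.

32

The continuous relaxation peaks at (0, 4.5) with value 36.00; rounding to a feasible lattice point costs some objective.
(a,b)=(0,4) is feasible, giving 32.
(a,b)=(1,3) is feasible, giving 28.
(a,b)=(0,3) is feasible, giving 24.
No feasible integer point exceeds 32.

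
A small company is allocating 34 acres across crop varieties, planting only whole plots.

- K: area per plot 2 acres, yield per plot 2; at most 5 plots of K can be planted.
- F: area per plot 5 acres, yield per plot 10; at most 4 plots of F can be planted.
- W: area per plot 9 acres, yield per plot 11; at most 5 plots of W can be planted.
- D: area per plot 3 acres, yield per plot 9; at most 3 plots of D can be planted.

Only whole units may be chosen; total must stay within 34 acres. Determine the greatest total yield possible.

Take 2×K, 4×F, and 3×D: area 33 ≤ 34, yield 2·2 + 4·10 + 3·9 = 71.
D has the best ratio (9/3) and is taken to its limit of 3; remaining capacity is filled optimally with the others.

71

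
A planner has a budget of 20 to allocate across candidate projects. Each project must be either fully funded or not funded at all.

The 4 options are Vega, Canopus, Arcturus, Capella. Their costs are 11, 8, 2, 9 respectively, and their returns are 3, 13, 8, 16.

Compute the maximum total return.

Take Canopus, Arcturus, and Capella: cost 8 + 2 + 9 = 19 ≤ 20, return 13 + 8 + 16 = 37.
No other feasible combination does better.

37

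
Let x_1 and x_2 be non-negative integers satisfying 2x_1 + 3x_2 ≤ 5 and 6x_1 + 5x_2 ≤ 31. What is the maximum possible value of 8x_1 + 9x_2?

17

The continuous relaxation peaks at (2.5, 0) with value 20.00; rounding to a feasible lattice point costs some objective.
(x_1,x_2)=(1,1): 2·1+3·1=5≤5, 6·1+5·1=11≤31, objective 17.
(x_1,x_2)=(2,0): 2·2+3·0=4≤5, 6·2+5·0=12≤31, objective 16.
Maximum is 17 at (x_1,x_2)=(1,1).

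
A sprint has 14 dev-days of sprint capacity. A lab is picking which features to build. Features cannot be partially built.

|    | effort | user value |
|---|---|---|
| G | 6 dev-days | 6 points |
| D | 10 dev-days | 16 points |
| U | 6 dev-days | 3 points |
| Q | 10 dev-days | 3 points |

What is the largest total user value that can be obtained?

16

Allowing fractional choices, the relaxed optimum would be about 20.0, but features are indivisible.
D: effort 10 ≤ 14, user value 16.
G: effort 6 ≤ 14, user value 6.
G + U: effort 6 + 6 = 12 ≤ 14, user value 6 + 3 = 9.
Best is D with total user value 16.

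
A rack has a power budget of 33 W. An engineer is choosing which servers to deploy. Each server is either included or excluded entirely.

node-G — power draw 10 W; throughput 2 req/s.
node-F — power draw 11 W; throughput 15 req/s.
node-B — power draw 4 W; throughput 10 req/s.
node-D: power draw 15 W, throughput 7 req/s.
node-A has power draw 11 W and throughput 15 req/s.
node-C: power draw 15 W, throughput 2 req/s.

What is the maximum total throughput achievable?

40

node-B + node-D + node-A: power draw 4 + 15 + 11 = 30 ≤ 33, throughput 10 + 7 + 15 = 32.
node-F + node-B + node-D: power draw 11 + 4 + 15 = 30 ≤ 33, throughput 15 + 10 + 7 = 32.
node-F + node-B + node-A: power draw 11 + 4 + 11 = 26 ≤ 33, throughput 15 + 10 + 15 = 40.
Best is node-F, node-B, and node-A with total throughput 40.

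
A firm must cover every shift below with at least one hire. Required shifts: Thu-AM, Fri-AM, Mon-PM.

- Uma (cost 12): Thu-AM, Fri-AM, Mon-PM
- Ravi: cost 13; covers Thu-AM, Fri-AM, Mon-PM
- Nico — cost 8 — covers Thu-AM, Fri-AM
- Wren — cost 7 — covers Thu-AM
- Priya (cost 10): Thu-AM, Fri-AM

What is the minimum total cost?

12

This is a weighted set-cover instance.
Uma alone covers Thu-AM, Fri-AM, Mon-PM — every shift.
Total cost: 12.
No cover costs less than 12.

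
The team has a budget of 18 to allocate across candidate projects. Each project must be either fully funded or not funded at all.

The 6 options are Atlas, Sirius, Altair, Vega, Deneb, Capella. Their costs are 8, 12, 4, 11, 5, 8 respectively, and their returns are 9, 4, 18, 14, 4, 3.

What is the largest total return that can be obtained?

32

Allowing fractional choices, the relaxed optimum would be about 35.4, but projects are indivisible.
Atlas + Altair + Deneb: cost 8 + 4 + 5 = 17 ≤ 18, return 9 + 18 + 4 = 31.
Atlas + Altair: cost 8 + 4 = 12 ≤ 18, return 9 + 18 = 27.
Altair + Vega: cost 4 + 11 = 15 ≤ 18, return 18 + 14 = 32.
Best is Altair and Vega with total return 32.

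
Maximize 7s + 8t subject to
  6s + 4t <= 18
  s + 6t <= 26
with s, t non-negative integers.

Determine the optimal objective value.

32

Relaxing integrality, the LP optimum is 35.38 at (s,t) = (0.125, 4.31), which is not an integer point.
(s,t)=(0,4): 6·0+4·4=16≤18, 1·0+6·4=24≤26, objective 32.
(s,t)=(1,3): 6·1+4·3=18≤18, 1·1+6·3=19≤26, objective 31.
The best lattice point is (0,4), giving 32.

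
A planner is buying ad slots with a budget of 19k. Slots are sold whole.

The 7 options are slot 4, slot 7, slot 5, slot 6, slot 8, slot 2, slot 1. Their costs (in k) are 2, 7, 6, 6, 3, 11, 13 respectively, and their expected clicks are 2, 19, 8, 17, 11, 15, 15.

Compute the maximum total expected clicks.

Take slot 4, slot 7, slot 6, and slot 8: cost 2 + 7 + 6 + 3 = 18 ≤ 19, expected clicks 2 + 19 + 17 + 11 = 49.
No other feasible combination does better.

49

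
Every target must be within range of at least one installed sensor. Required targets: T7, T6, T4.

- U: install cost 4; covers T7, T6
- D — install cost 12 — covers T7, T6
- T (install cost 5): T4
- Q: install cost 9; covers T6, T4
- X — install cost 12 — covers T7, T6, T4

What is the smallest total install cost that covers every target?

9

This is a weighted set-cover instance.
Choose U and T: together they cover T7, T6, T4 — every target.
Total install cost: 4 + 5 = 9.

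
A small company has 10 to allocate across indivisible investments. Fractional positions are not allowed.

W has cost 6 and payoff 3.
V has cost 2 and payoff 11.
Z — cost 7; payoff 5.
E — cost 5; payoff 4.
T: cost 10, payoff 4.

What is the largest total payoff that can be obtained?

V + E: cost 2 + 5 = 7 ≤ 10, payoff 11 + 4 = 15.
V + Z: cost 2 + 7 = 9 ≤ 10, payoff 11 + 5 = 16.
Best is V and Z with total payoff 16.

16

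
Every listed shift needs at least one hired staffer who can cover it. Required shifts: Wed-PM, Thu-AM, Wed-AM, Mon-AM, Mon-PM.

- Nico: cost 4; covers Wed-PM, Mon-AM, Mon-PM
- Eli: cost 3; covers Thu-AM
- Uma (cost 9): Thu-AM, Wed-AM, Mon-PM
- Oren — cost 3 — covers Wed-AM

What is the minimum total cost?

Choose Nico, Eli, and Oren: together they cover Wed-PM, Thu-AM, Wed-AM, Mon-AM, Mon-PM — every shift.
Total cost: 4 + 3 + 3 = 10.

10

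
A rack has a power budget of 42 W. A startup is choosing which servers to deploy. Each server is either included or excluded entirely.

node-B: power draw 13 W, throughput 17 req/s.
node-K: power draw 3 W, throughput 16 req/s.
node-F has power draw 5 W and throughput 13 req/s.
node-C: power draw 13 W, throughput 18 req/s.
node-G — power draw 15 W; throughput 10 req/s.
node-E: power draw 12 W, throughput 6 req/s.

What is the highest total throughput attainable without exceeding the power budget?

Take node-B, node-K, node-F, and node-C: power draw 13 + 3 + 5 + 13 = 34 ≤ 42, throughput 17 + 16 + 13 + 18 = 64.
No other feasible combination does better.

64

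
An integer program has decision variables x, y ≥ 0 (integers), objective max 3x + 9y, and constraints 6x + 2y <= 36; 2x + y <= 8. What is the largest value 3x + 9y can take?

(x,y)=(0,8): 6·0+2·8=16≤36, 2·0+1·8=8≤8, objective 72.
(x,y)=(0,7): 6·0+2·7=14≤36, 2·0+1·7=7≤8, objective 63.
Maximum is 72 at (x,y)=(0,8).

72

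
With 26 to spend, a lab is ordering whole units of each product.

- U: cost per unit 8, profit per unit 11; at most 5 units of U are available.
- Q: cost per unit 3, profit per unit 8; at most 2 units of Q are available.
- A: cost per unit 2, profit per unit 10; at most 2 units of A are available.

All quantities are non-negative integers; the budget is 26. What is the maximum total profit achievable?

58

This is a bounded integer knapsack.
Take 2×U, 2×Q, and 2×A: cost 26 ≤ 26, profit 2·11 + 2·8 + 2·10 = 58.
A has the best ratio (10/2) and is taken to its limit of 2; remaining capacity is filled optimally with the others.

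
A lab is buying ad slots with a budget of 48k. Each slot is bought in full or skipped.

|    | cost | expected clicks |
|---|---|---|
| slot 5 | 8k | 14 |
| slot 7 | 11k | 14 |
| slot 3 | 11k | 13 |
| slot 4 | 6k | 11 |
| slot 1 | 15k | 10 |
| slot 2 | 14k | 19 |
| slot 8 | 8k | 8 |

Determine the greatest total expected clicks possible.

Take slot 5, slot 7, slot 4, slot 2, and slot 8: cost 8 + 11 + 6 + 14 + 8 = 47 ≤ 48, expected clicks 14 + 14 + 11 + 19 + 8 = 66.
No other feasible combination does better.

66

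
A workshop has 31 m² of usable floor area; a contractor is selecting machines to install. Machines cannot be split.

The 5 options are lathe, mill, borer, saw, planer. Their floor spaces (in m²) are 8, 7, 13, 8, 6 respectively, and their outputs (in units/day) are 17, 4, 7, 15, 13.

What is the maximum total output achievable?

49

Take lathe, mill, saw, and planer: floor space 8 + 7 + 8 + 6 = 29 ≤ 31, output 17 + 4 + 15 + 13 = 49.
No other feasible combination does better.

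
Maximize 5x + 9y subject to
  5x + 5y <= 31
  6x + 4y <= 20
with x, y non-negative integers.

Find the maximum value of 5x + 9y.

45

(x,y)=(0,5): 5·0+5·5=25≤31, 6·0+4·5=20≤20, objective 45.
(x,y)=(0,4): 5·0+5·4=20≤31, 6·0+4·4=16≤20, objective 36.
The best lattice point is (0,5), giving 45.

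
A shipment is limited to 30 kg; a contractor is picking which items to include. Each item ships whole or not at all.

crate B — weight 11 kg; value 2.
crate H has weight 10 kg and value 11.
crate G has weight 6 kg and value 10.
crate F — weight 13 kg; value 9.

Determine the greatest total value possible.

Allowing fractional choices, the relaxed optimum would be about 30.2, but items are indivisible.
crate B + crate H + crate G: weight 11 + 10 + 6 = 27 ≤ 30, value 2 + 11 + 10 = 23.
crate H + crate G + crate F: weight 10 + 6 + 13 = 29 ≤ 30, value 11 + 10 + 9 = 30.
crate H + crate G: weight 10 + 6 = 16 ≤ 30, value 11 + 10 = 21.
Best is crate H, crate G, and crate F with total value 30.

30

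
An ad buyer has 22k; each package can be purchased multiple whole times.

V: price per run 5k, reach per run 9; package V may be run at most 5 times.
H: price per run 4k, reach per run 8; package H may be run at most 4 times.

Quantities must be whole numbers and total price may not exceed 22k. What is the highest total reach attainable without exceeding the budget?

42

1×V and 4×H: price 21 ≤ 22, reach 1·9 + 4·8 = 41.
2×V and 3×H: price 22 ≤ 22, reach 2·9 + 3·8 = 42.
Best is 42.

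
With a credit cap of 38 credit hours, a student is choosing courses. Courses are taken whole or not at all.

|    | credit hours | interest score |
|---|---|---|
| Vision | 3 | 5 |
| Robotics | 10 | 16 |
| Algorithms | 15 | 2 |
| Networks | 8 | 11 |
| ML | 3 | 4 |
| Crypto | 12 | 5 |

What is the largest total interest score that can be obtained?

41

Vision + Robotics + Networks + ML + Crypto: credit hours 3 + 10 + 8 + 3 + 12 = 36 ≤ 38, interest score 5 + 16 + 11 + 4 + 5 = 41.
Vision + Robotics + Networks + Crypto: credit hours 3 + 10 + 8 + 12 = 33 ≤ 38, interest score 5 + 16 + 11 + 5 = 37.
Best is Vision, Robotics, Networks, ML, and Crypto with total interest score 41.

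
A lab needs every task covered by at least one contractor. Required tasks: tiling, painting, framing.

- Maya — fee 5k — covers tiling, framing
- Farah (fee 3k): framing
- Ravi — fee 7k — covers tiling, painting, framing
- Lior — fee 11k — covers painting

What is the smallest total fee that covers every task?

Ravi alone covers tiling, painting, framing — every task.
Total fee: 7.

7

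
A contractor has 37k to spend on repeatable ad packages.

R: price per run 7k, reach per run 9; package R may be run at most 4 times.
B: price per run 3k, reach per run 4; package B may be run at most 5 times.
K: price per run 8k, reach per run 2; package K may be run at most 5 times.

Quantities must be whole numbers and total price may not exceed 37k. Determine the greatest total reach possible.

This is a bounded integer knapsack.
B has the best ratio (4/3); taking only B gives at most 5×4 = 20 (stopped by the supply cap of 5).
Mixing does better — 4×R and 3×B: price 37 ≤ 37, reach 4·9 + 3·4 = 48.

48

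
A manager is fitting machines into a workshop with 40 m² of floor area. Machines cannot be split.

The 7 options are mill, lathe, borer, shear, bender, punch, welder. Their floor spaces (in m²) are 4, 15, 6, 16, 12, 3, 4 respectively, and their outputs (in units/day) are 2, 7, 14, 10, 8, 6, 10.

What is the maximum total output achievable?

lathe + borer + bender + punch + welder: floor space 15 + 6 + 12 + 3 + 4 = 40 ≤ 40, output 7 + 14 + 8 + 6 + 10 = 45.
mill + borer + shear + punch + welder: floor space 4 + 6 + 16 + 3 + 4 = 33 ≤ 40, output 2 + 14 + 10 + 6 + 10 = 42.
borer + shear + bender + welder: floor space 6 + 16 + 12 + 4 = 38 ≤ 40, output 14 + 10 + 8 + 10 = 42.
Best is lathe, borer, bender, punch, and welder with total output 45.

45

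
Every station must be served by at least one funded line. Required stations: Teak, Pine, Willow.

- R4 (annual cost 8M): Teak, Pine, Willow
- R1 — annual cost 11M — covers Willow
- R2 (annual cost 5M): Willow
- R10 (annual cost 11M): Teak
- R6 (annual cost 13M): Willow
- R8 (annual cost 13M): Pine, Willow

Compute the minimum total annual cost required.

R4 alone covers Teak, Pine, Willow — every station.
Total annual cost: 8.

8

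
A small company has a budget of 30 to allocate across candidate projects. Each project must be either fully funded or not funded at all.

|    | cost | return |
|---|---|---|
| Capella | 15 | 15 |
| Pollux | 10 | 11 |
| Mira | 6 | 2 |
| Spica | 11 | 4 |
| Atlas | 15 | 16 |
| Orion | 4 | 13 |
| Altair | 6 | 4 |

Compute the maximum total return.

40

This is a 0-1 knapsack instance.
Pollux + Atlas + Orion: cost 10 + 15 + 4 = 29 ≤ 30, return 11 + 16 + 13 = 40.
Capella + Pollux + Orion: cost 15 + 10 + 4 = 29 ≤ 30, return 15 + 11 + 13 = 39.
Best is Pollux, Atlas, and Orion with total return 40.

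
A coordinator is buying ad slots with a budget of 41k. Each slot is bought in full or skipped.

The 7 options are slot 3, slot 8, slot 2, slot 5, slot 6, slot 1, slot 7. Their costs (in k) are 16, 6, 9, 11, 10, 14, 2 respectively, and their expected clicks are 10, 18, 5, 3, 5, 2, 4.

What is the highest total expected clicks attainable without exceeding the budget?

Treat it as a binary knapsack problem.
Allowing fractional choices, the relaxed optimum would be about 41.0, but ad slots are indivisible.
slot 3 + slot 8 + slot 2 + slot 7: cost 16 + 6 + 9 + 2 = 33 ≤ 41, expected clicks 10 + 18 + 5 + 4 = 37.
slot 3 + slot 8 + slot 2 + slot 6: cost 16 + 6 + 9 + 10 = 41 ≤ 41, expected clicks 10 + 18 + 5 + 5 = 38.
Best is slot 3, slot 8, slot 2, and slot 6 with total expected clicks 38.

38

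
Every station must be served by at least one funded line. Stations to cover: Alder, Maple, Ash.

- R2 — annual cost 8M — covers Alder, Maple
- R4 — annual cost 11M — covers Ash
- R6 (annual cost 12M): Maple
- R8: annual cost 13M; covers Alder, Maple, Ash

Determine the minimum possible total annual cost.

13

This is a weighted set-cover instance.
The greedy cost-per-new-station heuristic would pick R2 and R4 for 19, but a cheaper cover exists.
R8 alone covers Alder, Maple, Ash — every station.
Total annual cost: 13.
No cover costs less than 13.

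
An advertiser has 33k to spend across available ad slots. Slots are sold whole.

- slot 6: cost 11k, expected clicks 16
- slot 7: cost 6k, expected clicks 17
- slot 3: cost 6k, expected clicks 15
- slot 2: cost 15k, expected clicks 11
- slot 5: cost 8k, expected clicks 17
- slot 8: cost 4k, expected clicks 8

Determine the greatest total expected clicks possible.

Treat it as a binary knapsack problem.
slot 6 + slot 7 + slot 5 + slot 8: cost 11 + 6 + 8 + 4 = 29 ≤ 33, expected clicks 16 + 17 + 17 + 8 = 58.
slot 7 + slot 3 + slot 5 + slot 8: cost 6 + 6 + 8 + 4 = 24 ≤ 33, expected clicks 17 + 15 + 17 + 8 = 57.
slot 6 + slot 7 + slot 3 + slot 5: cost 11 + 6 + 6 + 8 = 31 ≤ 33, expected clicks 16 + 17 + 15 + 17 = 65.
Best is slot 6, slot 7, slot 3, and slot 5 with total expected clicks 65.

65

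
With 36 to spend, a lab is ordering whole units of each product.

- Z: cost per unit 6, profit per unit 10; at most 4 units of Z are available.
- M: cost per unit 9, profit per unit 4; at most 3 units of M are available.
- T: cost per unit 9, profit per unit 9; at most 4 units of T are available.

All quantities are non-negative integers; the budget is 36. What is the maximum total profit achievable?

This is a bounded integer knapsack.
Z has the best ratio (10/6); taking only Z gives at most 4×10 = 40 (stopped by the supply cap of 4).
Mixing does better — 4×Z and 1×T: cost 33 ≤ 36, profit 4·10 + 1·9 = 49.

49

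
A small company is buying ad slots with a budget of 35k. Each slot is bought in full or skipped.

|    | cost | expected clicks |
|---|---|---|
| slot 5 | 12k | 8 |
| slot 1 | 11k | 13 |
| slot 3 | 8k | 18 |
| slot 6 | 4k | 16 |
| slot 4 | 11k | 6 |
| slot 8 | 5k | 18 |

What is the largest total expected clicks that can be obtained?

65

slot 1 + slot 3 + slot 6 + slot 8: cost 11 + 8 + 4 + 5 = 28 ≤ 35, expected clicks 13 + 18 + 16 + 18 = 65.
slot 3 + slot 6 + slot 4 + slot 8: cost 8 + 4 + 11 + 5 = 28 ≤ 35, expected clicks 18 + 16 + 6 + 18 = 58.
slot 5 + slot 3 + slot 6 + slot 8: cost 12 + 8 + 4 + 5 = 29 ≤ 35, expected clicks 8 + 18 + 16 + 18 = 60.
Best is slot 1, slot 3, slot 6, and slot 8 with total expected clicks 65.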